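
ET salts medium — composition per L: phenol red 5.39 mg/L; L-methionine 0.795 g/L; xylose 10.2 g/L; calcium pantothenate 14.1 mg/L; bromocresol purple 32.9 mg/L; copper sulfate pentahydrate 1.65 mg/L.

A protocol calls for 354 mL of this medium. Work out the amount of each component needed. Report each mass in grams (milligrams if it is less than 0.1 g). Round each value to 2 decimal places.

Working volume: 354 mL = 0.354 L.
phenol red: 5.39 mg/L × 0.354 L = 1.91 mg
L-methionine: 0.795 g/L × 0.354 L = 0.28 g
xylose: 10.2 g/L × 0.354 L = 3.61 g
calcium pantothenate: 14.1 mg/L × 0.354 L = 4.99 mg
bromocresol purple: 32.9 mg/L × 0.354 L = 11.65 mg
copper sulfate pentahydrate: 1.65 mg/L × 0.354 L = 0.58 mg

phenol red 1.91 mg; L-methionine 0.28 g; xylose 3.61 g; calcium pantothenate 4.99 mg; bromocresol purple 11.65 mg; copper sulfate pentahydrate 0.58 mg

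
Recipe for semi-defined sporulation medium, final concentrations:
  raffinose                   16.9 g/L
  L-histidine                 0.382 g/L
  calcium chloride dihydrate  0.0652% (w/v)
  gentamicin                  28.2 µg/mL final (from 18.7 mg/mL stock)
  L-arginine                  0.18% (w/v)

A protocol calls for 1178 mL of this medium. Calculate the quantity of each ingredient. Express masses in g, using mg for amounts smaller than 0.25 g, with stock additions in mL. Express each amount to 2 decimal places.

raffinose 19.91 g; L-histidine 0.45 g; calcium chloride dihydrate 0.77 g; gentamicin 1.78 mL; L-arginine 2.12 g

Target volume = 1178 mL = 1.178 L.
raffinose: 16.9 g/L × 1.178 L = 19.91 g
L-histidine: 0.382 g/L × 1.178 L = 0.45 g
calcium chloride dihydrate: 0.0652 g per 100 mL × 1178 mL ÷ 100 = 0.77 g
gentamicin: dilute stock: 28.2 µg/mL × 1178 mL ÷ 18700 µg/mL = 1.78 mL
L-arginine: 0.18 g per 100 mL × 1178 mL ÷ 100 = 2.12 g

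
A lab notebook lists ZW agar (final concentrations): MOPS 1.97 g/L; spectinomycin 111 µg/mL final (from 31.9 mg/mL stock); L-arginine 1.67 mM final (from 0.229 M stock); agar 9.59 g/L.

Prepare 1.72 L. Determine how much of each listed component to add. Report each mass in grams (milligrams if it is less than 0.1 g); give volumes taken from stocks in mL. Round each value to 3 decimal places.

MOPS 3.388 g; spectinomycin 5.985 mL; L-arginine 12.543 mL; agar 16.495 g

Working volume: 1.72 L.
MOPS: 1.97 g/L × 1.72 L = 3.388 g
spectinomycin: C1V1 = C2V2 → 111 µg/mL × 1720 mL ÷ 31900 µg/mL = 5.985 mL
L-arginine: V = C2·V2/C1 = 1.67 mM × 1720 mL ÷ 229 mM = 12.543 mL
agar: 9.59 g/L × 1.72 L = 16.495 g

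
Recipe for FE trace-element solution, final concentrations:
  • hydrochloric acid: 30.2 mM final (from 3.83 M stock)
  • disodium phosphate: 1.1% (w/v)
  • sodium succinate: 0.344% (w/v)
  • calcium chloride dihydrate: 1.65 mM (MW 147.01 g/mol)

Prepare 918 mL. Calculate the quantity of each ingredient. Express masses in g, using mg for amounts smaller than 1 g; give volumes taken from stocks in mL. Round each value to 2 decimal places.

Scale factor relative to 1 L: 0.918.
hydrochloric acid: V = C2·V2/C1 = 30.2 mM × 918 mL ÷ 3830 mM = 7.24 mL
disodium phosphate: 1.1 g per 100 mL × 918 mL ÷ 100 = 10.10 g
sodium succinate: 0.344% w/v = 3.44 g/L → 3.44 × 0.918 L = 3.16 g
calcium chloride dihydrate: 1.65 mmol/L × 147.01 mg/mmol × 0.918 L = 222.68 mg

hydrochloric acid 7.24 mL; disodium phosphate 10.10 g; sodium succinate 3.16 g; calcium chloride dihydrate 222.68 mg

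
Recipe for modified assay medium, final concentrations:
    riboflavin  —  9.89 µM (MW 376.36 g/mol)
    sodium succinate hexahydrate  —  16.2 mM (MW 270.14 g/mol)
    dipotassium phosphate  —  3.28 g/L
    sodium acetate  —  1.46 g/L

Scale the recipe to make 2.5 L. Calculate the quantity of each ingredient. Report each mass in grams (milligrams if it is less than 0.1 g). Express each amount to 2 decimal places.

riboflavin 9.31 mg; sodium succinate hexahydrate 10.94 g; dipotassium phosphate 8.20 g; sodium acetate 3.65 g

Scale factor relative to 1 L: 2.5.
riboflavin: 9.89 µmol/L × 376.36 g/mol × 2.5 L ÷ 1000 = 9.31 mg
sodium succinate hexahydrate: 16.2 mmol/L × 270.14 g/mol × 2.5 L ÷ 1000 = 10.94 g
dipotassium phosphate: 3.28 g/L × 2.5 L = 8.20 g
sodium acetate: 1.46 g/L × 2.5 L = 3.65 g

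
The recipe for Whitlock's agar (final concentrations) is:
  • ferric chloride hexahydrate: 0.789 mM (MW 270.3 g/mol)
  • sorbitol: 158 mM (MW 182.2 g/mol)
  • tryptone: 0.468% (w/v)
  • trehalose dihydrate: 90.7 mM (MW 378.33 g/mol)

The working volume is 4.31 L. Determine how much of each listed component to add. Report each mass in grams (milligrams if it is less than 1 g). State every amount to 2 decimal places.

Working volume: 4.31 L.
ferric chloride hexahydrate: 0.789 mmol/L × 270.3 mg/mmol × 4.31 L = 919.18 mg
sorbitol: 158 mmol/L × 182.2 g/mol × 4.31 L ÷ 1000 = 124.07 g
tryptone: 0.468% w/v = 4.68 g/L → 4.68 × 4.31 L = 20.17 g
trehalose dihydrate: 90.7 mmol/L × 378.33 g/mol × 4.31 L ÷ 1000 = 147.90 g

ferric chloride hexahydrate 919.18 mg; sorbitol 124.07 g; tryptone 20.17 g; trehalose dihydrate 147.90 g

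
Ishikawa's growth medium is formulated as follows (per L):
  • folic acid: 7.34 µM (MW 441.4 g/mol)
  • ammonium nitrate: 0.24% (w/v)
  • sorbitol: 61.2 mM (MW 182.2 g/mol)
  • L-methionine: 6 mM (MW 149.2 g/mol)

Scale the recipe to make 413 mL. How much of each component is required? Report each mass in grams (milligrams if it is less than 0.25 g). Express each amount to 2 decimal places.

Scale factor relative to 1 L: 0.413.
folic acid: 7.34 µmol/L × 441.4 g/mol × 0.413 L ÷ 1000 = 1.34 mg
ammonium nitrate: 0.24 g per 100 mL × 413 mL ÷ 100 = 0.99 g
sorbitol: 61.2 mmol/L × 182.2 g/mol × 0.413 L ÷ 1000 = 4.61 g
L-methionine: 6 mmol/L × 149.2 g/mol × 0.413 L ÷ 1000 = 0.37 g

folic acid 1.34 mg; ammonium nitrate 0.99 g; sorbitol 4.61 g; L-methionine 0.37 g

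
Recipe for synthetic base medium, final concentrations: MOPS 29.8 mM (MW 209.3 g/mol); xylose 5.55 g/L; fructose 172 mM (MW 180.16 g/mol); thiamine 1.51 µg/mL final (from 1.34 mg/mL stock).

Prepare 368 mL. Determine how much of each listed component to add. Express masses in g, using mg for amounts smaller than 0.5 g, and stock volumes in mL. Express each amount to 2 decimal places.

MOPS 2.30 g; xylose 2.04 g; fructose 11.40 g; thiamine 0.41 mL

Working volume: 368 mL = 0.368 L.
MOPS: 29.8 mmol/L × 209.3 g/mol × 0.368 L ÷ 1000 = 2.30 g
xylose: 5.55 g/L × 0.368 L = 2.04 g
fructose: 172 mmol/L × 180.16 g/mol × 0.368 L ÷ 1000 = 11.40 g
thiamine: dilute stock: 1.51 µg/mL × 368 mL ÷ 1340 µg/mL = 0.41 mL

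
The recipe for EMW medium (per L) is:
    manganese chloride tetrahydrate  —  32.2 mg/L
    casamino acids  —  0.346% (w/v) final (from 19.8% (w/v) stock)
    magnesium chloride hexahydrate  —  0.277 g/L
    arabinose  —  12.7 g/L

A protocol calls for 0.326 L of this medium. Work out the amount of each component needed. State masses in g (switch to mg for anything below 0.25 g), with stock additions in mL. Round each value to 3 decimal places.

manganese chloride tetrahydrate 10.497 mg; casamino acids 5.697 mL; magnesium chloride hexahydrate 90.302 mg; arabinose 4.140 g

Working volume: 0.326 L.
manganese chloride tetrahydrate: 32.2 mg/L × 0.326 L = 10.497 mg
casamino acids: C1V1 = C2V2 → 0.346% ÷ 19.8% × 326 mL = 5.697 mL
magnesium chloride hexahydrate: 0.277 g/L × 0.326 L = 0.090302 g = 90.302 mg
arabinose: 12.7 g/L × 0.326 L = 4.140 g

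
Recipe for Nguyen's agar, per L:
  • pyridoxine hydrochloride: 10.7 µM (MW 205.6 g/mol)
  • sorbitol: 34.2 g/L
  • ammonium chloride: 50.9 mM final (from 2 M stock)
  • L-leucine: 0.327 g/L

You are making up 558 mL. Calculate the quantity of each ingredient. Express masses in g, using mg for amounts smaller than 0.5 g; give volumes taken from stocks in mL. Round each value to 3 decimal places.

Target volume = 558 mL = 0.558 L.
pyridoxine hydrochloride: 10.7 µmol/L × 205.6 g/mol × 0.558 L ÷ 1000 = 1.228 mg
sorbitol: 34.2 g/L × 0.558 L = 19.084 g
ammonium chloride: C1V1 = C2V2 → 50.9 mM × 558 mL ÷ 2000 mM = 14.201 mL
L-leucine: 0.327 g/L × 0.558 L = 0.182466 g = 182.466 mg

pyridoxine hydrochloride 1.228 mg; sorbitol 19.084 g; ammonium chloride 14.201 mL; L-leucine 182.466 mg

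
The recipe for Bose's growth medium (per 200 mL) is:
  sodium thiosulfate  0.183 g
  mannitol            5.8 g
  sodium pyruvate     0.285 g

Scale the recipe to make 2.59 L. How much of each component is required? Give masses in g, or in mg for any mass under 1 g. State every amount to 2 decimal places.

sodium thiosulfate 2.37 g; mannitol 75.11 g; sodium pyruvate 3.69 g

Ratio of target to recipe volume: 2590 / 200 = 12.95.
sodium thiosulfate: 0.183 g × (2590 mL / 200 mL) = 2.37 g
mannitol: 5.8 g × (2590 mL / 200 mL) = 75.11 g
sodium pyruvate: 0.285 g × (2590 mL / 200 mL) = 3.69 g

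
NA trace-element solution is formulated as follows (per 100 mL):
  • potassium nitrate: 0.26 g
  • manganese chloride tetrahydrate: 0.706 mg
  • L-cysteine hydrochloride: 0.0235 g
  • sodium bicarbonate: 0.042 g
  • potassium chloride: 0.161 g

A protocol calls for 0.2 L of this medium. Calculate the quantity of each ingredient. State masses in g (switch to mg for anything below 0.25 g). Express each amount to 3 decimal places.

potassium nitrate 0.520 g; manganese chloride tetrahydrate 1.412 mg; L-cysteine hydrochloride 47.000 mg; sodium bicarbonate 84.000 mg; potassium chloride 0.322 g

Scale factor = 200 mL / 100 mL = 2.
potassium nitrate: 0.26 g × (200 mL / 100 mL) = 0.520 g
manganese chloride tetrahydrate: 0.706 mg × (200 mL / 100 mL) = 1.412 mg
L-cysteine hydrochloride: 0.0235 g × (200 mL / 100 mL) = 0.047 g = 47.000 mg
sodium bicarbonate: 0.042 g × (200 mL / 100 mL) = 0.084 g = 84.000 mg
potassium chloride: 0.161 g × (200 mL / 100 mL) = 0.322 g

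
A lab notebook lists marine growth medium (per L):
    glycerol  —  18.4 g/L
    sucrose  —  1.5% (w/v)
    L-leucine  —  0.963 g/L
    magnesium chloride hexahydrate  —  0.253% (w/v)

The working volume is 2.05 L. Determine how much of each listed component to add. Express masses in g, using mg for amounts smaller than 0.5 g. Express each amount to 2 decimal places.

Working volume: 2.05 L.
glycerol: 18.4 g/L × 2.05 L = 37.72 g
sucrose: 1.5 g per 100 mL × 2050 mL ÷ 100 = 30.75 g
L-leucine: 0.963 g/L × 2.05 L = 1.97 g
magnesium chloride hexahydrate: 0.253 g per 100 mL × 2050 mL ÷ 100 = 5.19 g

glycerol 37.72 g; sucrose 30.75 g; L-leucine 1.97 g; magnesium chloride hexahydrate 5.19 g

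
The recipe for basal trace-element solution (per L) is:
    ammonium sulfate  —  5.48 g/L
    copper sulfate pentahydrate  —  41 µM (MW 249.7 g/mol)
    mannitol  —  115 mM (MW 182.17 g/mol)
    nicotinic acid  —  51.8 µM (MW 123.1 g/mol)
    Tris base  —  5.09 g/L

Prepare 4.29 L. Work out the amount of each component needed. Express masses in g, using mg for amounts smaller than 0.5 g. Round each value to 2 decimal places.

Scale factor relative to 1 L: 4.29.
ammonium sulfate: 5.48 g/L × 4.29 L = 23.51 g
copper sulfate pentahydrate: 41 µmol/L × 249.7 g/mol × 4.29 L ÷ 1000 = 43.92 mg
mannitol: 115 mmol/L × 182.17 g/mol × 4.29 L ÷ 1000 = 89.87 g
nicotinic acid: 51.8 µmol/L × 123.1 g/mol × 4.29 L ÷ 1000 = 27.36 mg
Tris base: 5.09 g/L × 4.29 L = 21.84 g

ammonium sulfate 23.51 g; copper sulfate pentahydrate 43.92 mg; mannitol 89.87 g; nicotinic acid 27.36 mg; Tris base 21.84 g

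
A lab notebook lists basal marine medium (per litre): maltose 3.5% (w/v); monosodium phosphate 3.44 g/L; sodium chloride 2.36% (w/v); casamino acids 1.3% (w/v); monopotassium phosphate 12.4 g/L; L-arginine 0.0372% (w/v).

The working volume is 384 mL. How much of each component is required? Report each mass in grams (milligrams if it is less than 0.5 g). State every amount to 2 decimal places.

Scale factor relative to 1 L: 0.384.
maltose: 3.5% w/v = 35 g/L → 35 × 0.384 L = 13.44 g
monosodium phosphate: 3.44 g/L × 0.384 L = 1.32 g
sodium chloride: 2.36% w/v = 23.6 g/L → 23.6 × 0.384 L = 9.06 g
casamino acids: 1.3 g per 100 mL × 384 mL ÷ 100 = 4.99 g
monopotassium phosphate: 12.4 g/L × 0.384 L = 4.76 g
L-arginine: 0.0372 g per 100 mL × 384 mL ÷ 100 = 0.142848 g = 142.85 mg

maltose 13.44 g; monosodium phosphate 1.32 g; sodium chloride 9.06 g; casamino acids 4.99 g; monopotassium phosphate 4.76 g; L-arginine 142.85 mg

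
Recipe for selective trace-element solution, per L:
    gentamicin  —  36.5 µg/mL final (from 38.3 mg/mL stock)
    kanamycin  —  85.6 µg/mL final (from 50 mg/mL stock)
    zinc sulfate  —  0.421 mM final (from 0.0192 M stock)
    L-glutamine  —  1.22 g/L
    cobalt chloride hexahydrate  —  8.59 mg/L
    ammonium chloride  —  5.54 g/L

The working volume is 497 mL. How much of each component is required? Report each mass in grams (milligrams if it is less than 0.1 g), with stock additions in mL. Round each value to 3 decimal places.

Target volume = 497 mL = 0.497 L.
gentamicin: C1V1 = C2V2 → 36.5 µg/mL × 497 mL ÷ 38300 µg/mL = 0.474 mL
kanamycin: dilute stock: 85.6 µg/mL × 497 mL ÷ 50000 µg/mL = 0.851 mL
zinc sulfate: dilute stock: 0.421 mM × 497 mL ÷ 19.2 mM = 10.898 mL
L-glutamine: 1.22 g/L × 0.497 L = 0.606 g
cobalt chloride hexahydrate: 8.59 mg/L × 0.497 L = 4.269 mg
ammonium chloride: 5.54 g/L × 0.497 L = 2.753 g

gentamicin 0.474 mL; kanamycin 0.851 mL; zinc sulfate 10.898 mL; L-glutamine 0.606 g; cobalt chloride hexahydrate 4.269 mg; ammonium chloride 2.753 g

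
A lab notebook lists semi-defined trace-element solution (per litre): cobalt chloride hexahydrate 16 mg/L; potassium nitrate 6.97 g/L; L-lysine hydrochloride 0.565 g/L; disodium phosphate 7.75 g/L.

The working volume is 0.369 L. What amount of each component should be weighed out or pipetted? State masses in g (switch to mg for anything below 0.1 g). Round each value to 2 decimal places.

Scale factor relative to 1 L: 0.369.
cobalt chloride hexahydrate: 16 mg/L × 0.369 L = 5.90 mg
potassium nitrate: 6.97 g/L × 0.369 L = 2.57 g
L-lysine hydrochloride: 0.565 g/L × 0.369 L = 0.21 g
disodium phosphate: 7.75 g/L × 0.369 L = 2.86 g

cobalt chloride hexahydrate 5.90 mg; potassium nitrate 2.57 g; L-lysine hydrochloride 0.21 g; disodium phosphate 2.86 g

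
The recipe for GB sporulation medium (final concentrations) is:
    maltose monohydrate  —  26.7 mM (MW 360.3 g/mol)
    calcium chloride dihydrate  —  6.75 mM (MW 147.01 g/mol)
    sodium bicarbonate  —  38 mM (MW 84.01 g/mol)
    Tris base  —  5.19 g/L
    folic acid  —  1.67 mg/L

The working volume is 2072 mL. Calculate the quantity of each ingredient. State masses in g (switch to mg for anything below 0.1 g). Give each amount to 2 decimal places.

maltose monohydrate 19.93 g; calcium chloride dihydrate 2.06 g; sodium bicarbonate 6.61 g; Tris base 10.75 g; folic acid 3.46 mg

Scale factor relative to 1 L: 2.072.
maltose monohydrate: 26.7 mmol/L × 360.3 g/mol × 2.072 L ÷ 1000 = 19.93 g
calcium chloride dihydrate: 6.75 mmol/L × 147.01 g/mol × 2.072 L ÷ 1000 = 2.06 g
sodium bicarbonate: 38 mmol/L × 84.01 g/mol × 2.072 L ÷ 1000 = 6.61 g
Tris base: 5.19 g/L × 2.072 L = 10.75 g
folic acid: 1.67 mg/L × 2.072 L = 3.46 mg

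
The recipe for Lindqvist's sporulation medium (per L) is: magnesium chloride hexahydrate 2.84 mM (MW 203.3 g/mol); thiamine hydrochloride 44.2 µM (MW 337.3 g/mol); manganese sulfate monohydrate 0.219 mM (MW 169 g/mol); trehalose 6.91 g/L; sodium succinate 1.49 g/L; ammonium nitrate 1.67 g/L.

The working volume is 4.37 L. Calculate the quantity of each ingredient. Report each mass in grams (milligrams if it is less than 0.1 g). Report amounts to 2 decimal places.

magnesium chloride hexahydrate 2.52 g; thiamine hydrochloride 65.15 mg; manganese sulfate monohydrate 0.16 g; trehalose 30.20 g; sodium succinate 6.51 g; ammonium nitrate 7.30 g

Working volume: 4.37 L.
magnesium chloride hexahydrate: 2.84 mmol/L × 203.3 g/mol × 4.37 L ÷ 1000 = 2.52 g
thiamine hydrochloride: 44.2 µmol/L × 337.3 g/mol × 4.37 L ÷ 1000 = 65.15 mg
manganese sulfate monohydrate: 0.219 mmol/L × 169 g/mol × 4.37 L ÷ 1000 = 0.16 g
trehalose: 6.91 g/L × 4.37 L = 30.20 g
sodium succinate: 1.49 g/L × 4.37 L = 6.51 g
ammonium nitrate: 1.67 g/L × 4.37 L = 7.30 g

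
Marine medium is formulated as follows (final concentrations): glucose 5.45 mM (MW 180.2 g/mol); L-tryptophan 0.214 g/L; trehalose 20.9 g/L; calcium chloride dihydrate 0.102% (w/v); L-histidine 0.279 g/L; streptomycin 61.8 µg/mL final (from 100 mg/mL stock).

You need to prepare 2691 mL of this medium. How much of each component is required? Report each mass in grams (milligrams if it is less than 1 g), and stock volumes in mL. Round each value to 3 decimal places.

Target volume = 2691 mL = 2.691 L.
glucose: 5.45 mmol/L × 180.2 g/mol × 2.691 L ÷ 1000 = 2.643 g
L-tryptophan: 0.214 g/L × 2.691 L = 0.575874 g = 575.874 mg
trehalose: 20.9 g/L × 2.691 L = 56.242 g
calcium chloride dihydrate: 0.102 g per 100 mL × 2691 mL ÷ 100 = 2.745 g
L-histidine: 0.279 g/L × 2.691 L = 0.750789 g = 750.789 mg
streptomycin: C1V1 = C2V2 → 61.8 µg/mL × 2691 mL ÷ 100000 µg/mL = 1.663 mL

glucose 2.643 g; L-tryptophan 575.874 mg; trehalose 56.242 g; calcium chloride dihydrate 2.745 g; L-histidine 750.789 mg; streptomycin 1.663 mL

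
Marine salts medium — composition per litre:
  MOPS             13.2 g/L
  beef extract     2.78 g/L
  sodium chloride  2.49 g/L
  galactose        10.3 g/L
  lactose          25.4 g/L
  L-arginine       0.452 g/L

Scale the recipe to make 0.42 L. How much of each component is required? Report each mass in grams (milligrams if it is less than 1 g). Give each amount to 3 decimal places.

MOPS 5.544 g; beef extract 1.168 g; sodium chloride 1.046 g; galactose 4.326 g; lactose 10.668 g; L-arginine 189.840 mg

Working volume: 0.42 L.
MOPS: 13.2 g/L × 0.42 L = 5.544 g
beef extract: 2.78 g/L × 0.42 L = 1.168 g
sodium chloride: 2.49 g/L × 0.42 L = 1.046 g
galactose: 10.3 g/L × 0.42 L = 4.326 g
lactose: 25.4 g/L × 0.42 L = 10.668 g
L-arginine: 0.452 g/L × 0.42 L = 0.18984 g = 189.840 mg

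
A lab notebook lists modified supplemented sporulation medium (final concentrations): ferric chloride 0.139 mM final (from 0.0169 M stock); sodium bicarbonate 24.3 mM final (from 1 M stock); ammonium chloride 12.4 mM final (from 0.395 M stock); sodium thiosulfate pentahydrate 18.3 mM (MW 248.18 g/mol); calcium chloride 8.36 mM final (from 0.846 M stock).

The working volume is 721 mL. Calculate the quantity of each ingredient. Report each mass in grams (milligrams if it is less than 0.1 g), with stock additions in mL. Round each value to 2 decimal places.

Working volume: 721 mL = 0.721 L.
ferric chloride: dilute stock: 0.139 mM × 721 mL ÷ 16.9 mM = 5.93 mL
sodium bicarbonate: C1V1 = C2V2 → 24.3 mM × 721 mL ÷ 1000 mM = 17.52 mL
ammonium chloride: dilute stock: 12.4 mM × 721 mL ÷ 395 mM = 22.63 mL
sodium thiosulfate pentahydrate: 18.3 mmol/L × 248.18 g/mol × 0.721 L ÷ 1000 = 3.27 g
calcium chloride: V = C2·V2/C1 = 8.36 mM × 721 mL ÷ 846 mM = 7.12 mL

ferric chloride 5.93 mL; sodium bicarbonate 17.52 mL; ammonium chloride 22.63 mL; sodium thiosulfate pentahydrate 3.27 g; calcium chloride 7.12 mL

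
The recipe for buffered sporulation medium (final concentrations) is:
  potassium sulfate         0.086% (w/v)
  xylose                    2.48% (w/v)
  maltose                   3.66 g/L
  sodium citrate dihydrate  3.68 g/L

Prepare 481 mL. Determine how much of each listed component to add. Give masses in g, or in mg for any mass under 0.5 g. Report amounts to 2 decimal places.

potassium sulfate 413.66 mg; xylose 11.93 g; maltose 1.76 g; sodium citrate dihydrate 1.77 g

Target volume = 481 mL = 0.481 L.
potassium sulfate: 0.086 g per 100 mL × 481 mL ÷ 100 = 0.41366 g = 413.66 mg
xylose: 2.48% w/v = 24.8 g/L → 24.8 × 0.481 L = 11.93 g
maltose: 3.66 g/L × 0.481 L = 1.76 g
sodium citrate dihydrate: 3.68 g/L × 0.481 L = 1.77 g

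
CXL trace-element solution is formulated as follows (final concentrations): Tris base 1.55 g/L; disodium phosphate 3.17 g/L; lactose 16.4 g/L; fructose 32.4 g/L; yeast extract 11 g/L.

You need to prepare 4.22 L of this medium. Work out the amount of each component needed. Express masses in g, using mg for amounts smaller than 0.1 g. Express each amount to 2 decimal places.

Scale factor relative to 1 L: 4.22.
Tris base: 1.55 g/L × 4.22 L = 6.54 g
disodium phosphate: 3.17 g/L × 4.22 L = 13.38 g
lactose: 16.4 g/L × 4.22 L = 69.21 g
fructose: 32.4 g/L × 4.22 L = 136.73 g
yeast extract: 11 g/L × 4.22 L = 46.42 g

Tris base 6.54 g; disodium phosphate 13.38 g; lactose 69.21 g; fructose 136.73 g; yeast extract 46.42 g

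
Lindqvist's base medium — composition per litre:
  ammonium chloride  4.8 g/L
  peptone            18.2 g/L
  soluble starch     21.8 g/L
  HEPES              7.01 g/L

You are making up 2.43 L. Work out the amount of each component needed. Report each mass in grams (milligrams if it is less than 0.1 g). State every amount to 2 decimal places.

Scale factor relative to 1 L: 2.43.
ammonium chloride: 4.8 g/L × 2.43 L = 11.66 g
peptone: 18.2 g/L × 2.43 L = 44.23 g
soluble starch: 21.8 g/L × 2.43 L = 52.97 g
HEPES: 7.01 g/L × 2.43 L = 17.03 g

ammonium chloride 11.66 g; peptone 44.23 g; soluble starch 52.97 g; HEPES 17.03 g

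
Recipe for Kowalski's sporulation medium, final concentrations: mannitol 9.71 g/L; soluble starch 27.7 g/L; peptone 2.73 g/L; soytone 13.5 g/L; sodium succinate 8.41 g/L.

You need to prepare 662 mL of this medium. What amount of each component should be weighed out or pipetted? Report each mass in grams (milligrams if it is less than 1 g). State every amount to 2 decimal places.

Target volume = 662 mL = 0.662 L.
mannitol: 9.71 g/L × 0.662 L = 6.43 g
soluble starch: 27.7 g/L × 0.662 L = 18.34 g
peptone: 2.73 g/L × 0.662 L = 1.81 g
soytone: 13.5 g/L × 0.662 L = 8.94 g
sodium succinate: 8.41 g/L × 0.662 L = 5.57 g

mannitol 6.43 g; soluble starch 18.34 g; peptone 1.81 g; soytone 8.94 g; sodium succinate 5.57 g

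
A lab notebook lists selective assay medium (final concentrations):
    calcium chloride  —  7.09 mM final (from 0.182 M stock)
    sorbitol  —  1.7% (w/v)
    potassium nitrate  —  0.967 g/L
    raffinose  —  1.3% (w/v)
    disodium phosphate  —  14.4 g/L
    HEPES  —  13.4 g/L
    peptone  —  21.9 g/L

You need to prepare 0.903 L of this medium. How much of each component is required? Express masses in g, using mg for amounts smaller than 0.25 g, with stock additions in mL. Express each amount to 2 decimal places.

calcium chloride 35.18 mL; sorbitol 15.35 g; potassium nitrate 0.87 g; raffinose 11.74 g; disodium phosphate 13.00 g; HEPES 12.10 g; peptone 19.78 g

Scale factor relative to 1 L: 0.903.
calcium chloride: dilute stock: 7.09 mM × 903 mL ÷ 182 mM = 35.18 mL
sorbitol: 1.7% w/v = 17 g/L → 17 × 0.903 L = 15.35 g
potassium nitrate: 0.967 g/L × 0.903 L = 0.87 g
raffinose: 1.3% w/v = 13 g/L → 13 × 0.903 L = 11.74 g
disodium phosphate: 14.4 g/L × 0.903 L = 13.00 g
HEPES: 13.4 g/L × 0.903 L = 12.10 g
peptone: 21.9 g/L × 0.903 L = 19.78 g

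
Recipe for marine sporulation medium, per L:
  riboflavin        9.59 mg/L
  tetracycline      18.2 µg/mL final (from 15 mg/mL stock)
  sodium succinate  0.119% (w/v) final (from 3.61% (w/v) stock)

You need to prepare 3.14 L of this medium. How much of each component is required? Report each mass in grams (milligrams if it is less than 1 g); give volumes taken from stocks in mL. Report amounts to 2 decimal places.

riboflavin 30.11 mg; tetracycline 3.81 mL; sodium succinate 103.51 mL

Scale factor relative to 1 L: 3.14.
riboflavin: 9.59 mg/L × 3.14 L = 30.11 mg
tetracycline: V = C2·V2/C1 = 18.2 µg/mL × 3140 mL ÷ 15000 µg/mL = 3.81 mL
sodium succinate: C1V1 = C2V2 → 0.119% ÷ 3.61% × 3140 mL = 103.51 mL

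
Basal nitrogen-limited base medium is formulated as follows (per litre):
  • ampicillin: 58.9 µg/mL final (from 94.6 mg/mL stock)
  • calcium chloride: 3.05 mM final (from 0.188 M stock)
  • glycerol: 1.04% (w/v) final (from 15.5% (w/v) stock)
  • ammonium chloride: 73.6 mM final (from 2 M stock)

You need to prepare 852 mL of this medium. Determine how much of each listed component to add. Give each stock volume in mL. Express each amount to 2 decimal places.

Target volume = 852 mL = 0.852 L.
ampicillin: C1V1 = C2V2 → 58.9 µg/mL × 852 mL ÷ 94600 µg/mL = 0.53 mL
calcium chloride: V = C2·V2/C1 = 3.05 mM × 852 mL ÷ 188 mM = 13.82 mL
glycerol: V = C2·V2/C1 = 1.04% ÷ 15.5% × 852 mL = 57.17 mL
ammonium chloride: V = C2·V2/C1 = 73.6 mM × 852 mL ÷ 2000 mM = 31.35 mL

ampicillin 0.53 mL; calcium chloride 13.82 mL; glycerol 57.17 mL; ammonium chloride 31.35 mL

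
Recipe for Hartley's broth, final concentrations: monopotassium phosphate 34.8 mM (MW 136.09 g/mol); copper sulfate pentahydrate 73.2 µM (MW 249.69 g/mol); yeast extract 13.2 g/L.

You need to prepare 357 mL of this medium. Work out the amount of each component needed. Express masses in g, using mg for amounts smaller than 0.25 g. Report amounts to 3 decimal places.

monopotassium phosphate 1.691 g; copper sulfate pentahydrate 6.525 mg; yeast extract 4.712 g

Working volume: 357 mL = 0.357 L.
monopotassium phosphate: 34.8 mmol/L × 136.09 g/mol × 0.357 L ÷ 1000 = 1.691 g
copper sulfate pentahydrate: 73.2 µmol/L × 249.69 g/mol × 0.357 L ÷ 1000 = 6.525 mg
yeast extract: 13.2 g/L × 0.357 L = 4.712 g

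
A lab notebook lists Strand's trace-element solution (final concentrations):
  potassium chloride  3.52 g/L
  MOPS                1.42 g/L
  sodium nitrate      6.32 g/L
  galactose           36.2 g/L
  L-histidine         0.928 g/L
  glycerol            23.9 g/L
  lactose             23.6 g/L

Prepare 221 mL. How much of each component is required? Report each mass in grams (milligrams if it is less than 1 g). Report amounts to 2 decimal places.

Working volume: 221 mL = 0.221 L.
potassium chloride: 3.52 g/L × 0.221 L = 0.77792 g = 777.92 mg
MOPS: 1.42 g/L × 0.221 L = 0.31382 g = 313.82 mg
sodium nitrate: 6.32 g/L × 0.221 L = 1.40 g
galactose: 36.2 g/L × 0.221 L = 8.00 g
L-histidine: 0.928 g/L × 0.221 L = 0.205088 g = 205.09 mg
glycerol: 23.9 g/L × 0.221 L = 5.28 g
lactose: 23.6 g/L × 0.221 L = 5.22 g

potassium chloride 777.92 mg; MOPS 313.82 mg; sodium nitrate 1.40 g; galactose 8.00 g; L-histidine 205.09 mg; glycerol 5.28 g; lactose 5.22 g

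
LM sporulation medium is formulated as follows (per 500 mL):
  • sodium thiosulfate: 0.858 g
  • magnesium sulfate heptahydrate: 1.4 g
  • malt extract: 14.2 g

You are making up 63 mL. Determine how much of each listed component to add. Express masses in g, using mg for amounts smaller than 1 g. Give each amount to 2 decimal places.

Scale factor = 63 mL / 500 mL = 0.126.
sodium thiosulfate: 0.858 g × (63 mL / 500 mL) = 0.108108 g = 108.11 mg
magnesium sulfate heptahydrate: 1.4 g × (63 mL / 500 mL) = 0.1764 g = 176.40 mg
malt extract: 14.2 g × (63 mL / 500 mL) = 1.79 g

sodium thiosulfate 108.11 mg; magnesium sulfate heptahydrate 176.40 mg; malt extract 1.79 g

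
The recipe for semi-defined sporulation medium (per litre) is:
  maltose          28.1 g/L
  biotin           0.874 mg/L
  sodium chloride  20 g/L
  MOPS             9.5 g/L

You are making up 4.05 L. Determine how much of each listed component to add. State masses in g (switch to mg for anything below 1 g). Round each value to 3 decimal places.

maltose 113.805 g; biotin 3.540 mg; sodium chloride 81.000 g; MOPS 38.475 g

Working volume: 4.05 L.
maltose: 28.1 g/L × 4.05 L = 113.805 g
biotin: 0.874 mg/L × 4.05 L = 3.540 mg
sodium chloride: 20 g/L × 4.05 L = 81.000 g
MOPS: 9.5 g/L × 4.05 L = 38.475 g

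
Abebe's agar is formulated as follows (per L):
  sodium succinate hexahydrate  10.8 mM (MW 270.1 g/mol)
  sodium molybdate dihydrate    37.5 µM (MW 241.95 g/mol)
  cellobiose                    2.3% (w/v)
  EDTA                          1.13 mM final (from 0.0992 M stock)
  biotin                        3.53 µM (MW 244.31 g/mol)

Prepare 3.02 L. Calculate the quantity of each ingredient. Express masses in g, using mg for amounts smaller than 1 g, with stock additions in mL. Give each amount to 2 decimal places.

sodium succinate hexahydrate 8.81 g; sodium molybdate dihydrate 27.40 mg; cellobiose 69.46 g; EDTA 34.40 mL; biotin 2.60 mg

Scale factor relative to 1 L: 3.02.
sodium succinate hexahydrate: 10.8 mmol/L × 270.1 g/mol × 3.02 L ÷ 1000 = 8.81 g
sodium molybdate dihydrate: 37.5 µmol/L × 241.95 g/mol × 3.02 L ÷ 1000 = 27.40 mg
cellobiose: 2.3 g per 100 mL × 3020 mL ÷ 100 = 69.46 g
EDTA: C1V1 = C2V2 → 1.13 mM × 3020 mL ÷ 99.2 mM = 34.40 mL
biotin: 3.53 µmol/L × 244.31 g/mol × 3.02 L ÷ 1000 = 2.60 mg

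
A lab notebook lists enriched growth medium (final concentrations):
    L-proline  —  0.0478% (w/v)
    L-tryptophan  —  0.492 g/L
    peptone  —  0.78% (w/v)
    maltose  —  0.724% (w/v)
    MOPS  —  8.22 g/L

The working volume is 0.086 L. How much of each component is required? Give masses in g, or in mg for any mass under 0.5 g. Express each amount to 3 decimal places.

Scale factor relative to 1 L: 0.086.
L-proline: 0.0478 g per 100 mL × 86 mL ÷ 100 = 0.041108 g = 41.108 mg
L-tryptophan: 0.492 g/L × 0.086 L = 0.042312 g = 42.312 mg
peptone: 0.78% w/v = 7.8 g/L → 7.8 × 0.086 L = 0.671 g
maltose: 0.724% w/v = 7.24 g/L → 7.24 × 0.086 L = 0.623 g
MOPS: 8.22 g/L × 0.086 L = 0.707 g

L-proline 41.108 mg; L-tryptophan 42.312 mg; peptone 0.671 g; maltose 0.623 g; MOPS 0.707 g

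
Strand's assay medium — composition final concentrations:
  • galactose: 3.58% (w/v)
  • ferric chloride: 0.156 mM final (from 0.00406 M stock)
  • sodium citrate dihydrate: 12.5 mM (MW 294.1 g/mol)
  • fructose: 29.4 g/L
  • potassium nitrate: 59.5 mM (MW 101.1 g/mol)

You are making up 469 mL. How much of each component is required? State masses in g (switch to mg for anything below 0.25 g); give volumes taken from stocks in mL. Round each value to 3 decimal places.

Target volume = 469 mL = 0.469 L.
galactose: 3.58 g per 100 mL × 469 mL ÷ 100 = 16.790 g
ferric chloride: V = C2·V2/C1 = 0.156 mM × 469 mL ÷ 4.06 mM = 18.021 mL
sodium citrate dihydrate: 12.5 mmol/L × 294.1 g/mol × 0.469 L ÷ 1000 = 1.724 g
fructose: 29.4 g/L × 0.469 L = 13.789 g
potassium nitrate: 59.5 mmol/L × 101.1 g/mol × 0.469 L ÷ 1000 = 2.821 g

galactose 16.790 g; ferric chloride 18.021 mL; sodium citrate dihydrate 1.724 g; fructose 13.789 g; potassium nitrate 2.821 g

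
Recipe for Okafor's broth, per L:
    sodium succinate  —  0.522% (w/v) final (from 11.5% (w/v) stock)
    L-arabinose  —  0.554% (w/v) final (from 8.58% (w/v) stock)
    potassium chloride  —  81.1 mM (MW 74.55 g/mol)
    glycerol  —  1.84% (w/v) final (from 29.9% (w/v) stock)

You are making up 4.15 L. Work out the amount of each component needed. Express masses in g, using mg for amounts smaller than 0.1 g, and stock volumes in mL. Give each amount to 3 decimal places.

sodium succinate 188.374 mL; L-arabinose 267.960 mL; potassium chloride 25.091 g; glycerol 255.385 mL

Working volume: 4.15 L.
sodium succinate: dilute stock: 0.522% ÷ 11.5% × 4150 mL = 188.374 mL
L-arabinose: V = C2·V2/C1 = 0.554% ÷ 8.58% × 4150 mL = 267.960 mL
potassium chloride: 81.1 mmol/L × 74.55 g/mol × 4.15 L ÷ 1000 = 25.091 g
glycerol: V = C2·V2/C1 = 1.84% ÷ 29.9% × 4150 mL = 255.385 mL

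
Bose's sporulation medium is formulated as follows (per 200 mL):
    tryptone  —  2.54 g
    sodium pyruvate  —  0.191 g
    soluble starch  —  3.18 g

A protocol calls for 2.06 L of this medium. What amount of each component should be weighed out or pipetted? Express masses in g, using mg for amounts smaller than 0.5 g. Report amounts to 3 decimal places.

Ratio of target to recipe volume: 2060 / 200 = 10.3.
tryptone: 2.54 g × (2060 mL / 200 mL) = 26.162 g
sodium pyruvate: 0.191 g × (2060 mL / 200 mL) = 1.967 g
soluble starch: 3.18 g × (2060 mL / 200 mL) = 32.754 g

tryptone 26.162 g; sodium pyruvate 1.967 g; soluble starch 32.754 g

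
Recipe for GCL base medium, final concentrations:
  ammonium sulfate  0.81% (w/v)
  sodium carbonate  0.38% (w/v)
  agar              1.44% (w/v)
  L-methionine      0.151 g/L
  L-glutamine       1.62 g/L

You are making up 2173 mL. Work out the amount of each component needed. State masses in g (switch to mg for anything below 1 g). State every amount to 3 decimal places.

ammonium sulfate 17.601 g; sodium carbonate 8.257 g; agar 31.291 g; L-methionine 328.123 mg; L-glutamine 3.520 g

Working volume: 2173 mL = 2.173 L.
ammonium sulfate: 0.81% w/v = 8.1 g/L → 8.1 × 2.173 L = 17.601 g
sodium carbonate: 0.38% w/v = 3.8 g/L → 3.8 × 2.173 L = 8.257 g
agar: 1.44% w/v = 14.4 g/L → 14.4 × 2.173 L = 31.291 g
L-methionine: 0.151 g/L × 2.173 L = 0.328123 g = 328.123 mg
L-glutamine: 1.62 g/L × 2.173 L = 3.520 g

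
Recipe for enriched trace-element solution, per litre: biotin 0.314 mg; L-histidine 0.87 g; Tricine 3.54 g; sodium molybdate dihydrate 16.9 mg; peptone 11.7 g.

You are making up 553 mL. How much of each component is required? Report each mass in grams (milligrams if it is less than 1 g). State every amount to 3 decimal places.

biotin 0.174 mg; L-histidine 481.110 mg; Tricine 1.958 g; sodium molybdate dihydrate 9.346 mg; peptone 6.470 g

Ratio of target to recipe volume: 553 / 1000 = 0.553.
biotin: 0.314 mg × (553 mL / 1000 mL) = 0.174 mg
L-histidine: 0.87 g × (553 mL / 1000 mL) = 0.48111 g = 481.110 mg
Tricine: 3.54 g × (553 mL / 1000 mL) = 1.958 g
sodium molybdate dihydrate: 16.9 mg × (553 mL / 1000 mL) = 9.346 mg
peptone: 11.7 g × (553 mL / 1000 mL) = 6.470 g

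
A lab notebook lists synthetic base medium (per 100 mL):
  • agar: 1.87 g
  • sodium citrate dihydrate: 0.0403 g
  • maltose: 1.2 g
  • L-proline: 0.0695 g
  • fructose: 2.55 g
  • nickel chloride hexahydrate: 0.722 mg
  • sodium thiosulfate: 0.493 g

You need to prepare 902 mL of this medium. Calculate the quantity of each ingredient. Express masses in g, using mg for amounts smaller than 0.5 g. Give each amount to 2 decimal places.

Scale factor = 902 mL / 100 mL = 9.02.
agar: 1.87 g × (902 mL / 100 mL) = 16.87 g
sodium citrate dihydrate: 0.0403 g × (902 mL / 100 mL) = 0.363506 g = 363.51 mg
maltose: 1.2 g × (902 mL / 100 mL) = 10.82 g
L-proline: 0.0695 g × (902 mL / 100 mL) = 0.63 g
fructose: 2.55 g × (902 mL / 100 mL) = 23.00 g
nickel chloride hexahydrate: 0.722 mg × (902 mL / 100 mL) = 6.51 mg
sodium thiosulfate: 0.493 g × (902 mL / 100 mL) = 4.45 g

agar 16.87 g; sodium citrate dihydrate 363.51 mg; maltose 10.82 g; L-proline 0.63 g; fructose 23.00 g; nickel chloride hexahydrate 6.51 mg; sodium thiosulfate 4.45 g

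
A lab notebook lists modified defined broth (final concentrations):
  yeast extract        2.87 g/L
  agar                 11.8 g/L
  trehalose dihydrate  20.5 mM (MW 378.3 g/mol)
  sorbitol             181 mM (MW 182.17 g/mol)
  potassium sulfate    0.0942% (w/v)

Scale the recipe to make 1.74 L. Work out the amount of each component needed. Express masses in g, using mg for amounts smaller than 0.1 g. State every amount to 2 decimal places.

Scale factor relative to 1 L: 1.74.
yeast extract: 2.87 g/L × 1.74 L = 4.99 g
agar: 11.8 g/L × 1.74 L = 20.53 g
trehalose dihydrate: 20.5 mmol/L × 378.3 g/mol × 1.74 L ÷ 1000 = 13.49 g
sorbitol: 181 mmol/L × 182.17 g/mol × 1.74 L ÷ 1000 = 57.37 g
potassium sulfate: 0.0942 g per 100 mL × 1740 mL ÷ 100 = 1.64 g

yeast extract 4.99 g; agar 20.53 g; trehalose dihydrate 13.49 g; sorbitol 57.37 g; potassium sulfate 1.64 g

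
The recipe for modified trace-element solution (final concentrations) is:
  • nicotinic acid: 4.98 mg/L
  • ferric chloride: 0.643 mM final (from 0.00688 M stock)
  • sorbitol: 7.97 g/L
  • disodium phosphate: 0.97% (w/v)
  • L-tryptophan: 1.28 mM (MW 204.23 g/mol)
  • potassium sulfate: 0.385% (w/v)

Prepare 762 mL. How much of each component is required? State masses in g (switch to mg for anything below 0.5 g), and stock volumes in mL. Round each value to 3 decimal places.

Working volume: 762 mL = 0.762 L.
nicotinic acid: 4.98 mg/L × 0.762 L = 3.795 mg
ferric chloride: dilute stock: 0.643 mM × 762 mL ÷ 6.88 mM = 71.216 mL
sorbitol: 7.97 g/L × 0.762 L = 6.073 g
disodium phosphate: 0.97% w/v = 9.7 g/L → 9.7 × 0.762 L = 7.391 g
L-tryptophan: 1.28 mmol/L × 204.23 mg/mmol × 0.762 L = 199.198 mg
potassium sulfate: 0.385 g per 100 mL × 762 mL ÷ 100 = 2.934 g

nicotinic acid 3.795 mg; ferric chloride 71.216 mL; sorbitol 6.073 g; disodium phosphate 7.391 g; L-tryptophan 199.198 mg; potassium sulfate 2.934 g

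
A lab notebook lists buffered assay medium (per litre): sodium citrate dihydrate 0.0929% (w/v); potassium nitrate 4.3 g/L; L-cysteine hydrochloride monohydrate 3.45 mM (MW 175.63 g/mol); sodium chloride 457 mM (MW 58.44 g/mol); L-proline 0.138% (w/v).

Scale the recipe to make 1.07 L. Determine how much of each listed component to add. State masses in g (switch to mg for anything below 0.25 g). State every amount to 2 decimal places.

sodium citrate dihydrate 0.99 g; potassium nitrate 4.60 g; L-cysteine hydrochloride monohydrate 0.65 g; sodium chloride 28.58 g; L-proline 1.48 g

Working volume: 1.07 L.
sodium citrate dihydrate: 0.0929% w/v = 0.929 g/L → 0.929 × 1.07 L = 0.99 g
potassium nitrate: 4.3 g/L × 1.07 L = 4.60 g
L-cysteine hydrochloride monohydrate: 3.45 mmol/L × 175.63 g/mol × 1.07 L ÷ 1000 = 0.65 g
sodium chloride: 457 mmol/L × 58.44 g/mol × 1.07 L ÷ 1000 = 28.58 g
L-proline: 0.138 g per 100 mL × 1070 mL ÷ 100 = 1.48 g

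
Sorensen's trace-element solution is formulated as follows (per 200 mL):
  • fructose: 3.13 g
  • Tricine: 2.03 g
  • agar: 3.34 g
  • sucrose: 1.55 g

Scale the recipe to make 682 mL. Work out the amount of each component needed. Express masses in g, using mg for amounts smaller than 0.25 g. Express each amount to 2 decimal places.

Scale factor = 682 mL / 200 mL = 3.41.
fructose: 3.13 g × (682 mL / 200 mL) = 10.67 g
Tricine: 2.03 g × (682 mL / 200 mL) = 6.92 g
agar: 3.34 g × (682 mL / 200 mL) = 11.39 g
sucrose: 1.55 g × (682 mL / 200 mL) = 5.29 g

fructose 10.67 g; Tricine 6.92 g; agar 11.39 g; sucrose 5.29 g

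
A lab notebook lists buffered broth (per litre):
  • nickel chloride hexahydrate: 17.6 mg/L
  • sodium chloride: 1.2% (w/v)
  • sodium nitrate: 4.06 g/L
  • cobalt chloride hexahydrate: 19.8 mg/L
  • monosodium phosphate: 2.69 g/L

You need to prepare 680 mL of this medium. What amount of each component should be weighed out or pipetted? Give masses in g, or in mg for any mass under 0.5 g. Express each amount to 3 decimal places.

nickel chloride hexahydrate 11.968 mg; sodium chloride 8.160 g; sodium nitrate 2.761 g; cobalt chloride hexahydrate 13.464 mg; monosodium phosphate 1.829 g

Working volume: 680 mL = 0.68 L.
nickel chloride hexahydrate: 17.6 mg/L × 0.68 L = 11.968 mg
sodium chloride: 1.2% w/v = 12 g/L → 12 × 0.68 L = 8.160 g
sodium nitrate: 4.06 g/L × 0.68 L = 2.761 g
cobalt chloride hexahydrate: 19.8 mg/L × 0.68 L = 13.464 mg
monosodium phosphate: 2.69 g/L × 0.68 L = 1.829 g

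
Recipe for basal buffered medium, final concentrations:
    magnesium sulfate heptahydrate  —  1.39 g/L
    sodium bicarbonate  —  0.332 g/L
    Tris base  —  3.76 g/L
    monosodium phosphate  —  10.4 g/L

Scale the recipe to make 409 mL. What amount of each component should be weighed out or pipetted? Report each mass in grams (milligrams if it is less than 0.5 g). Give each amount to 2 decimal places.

Target volume = 409 mL = 0.409 L.
magnesium sulfate heptahydrate: 1.39 g/L × 0.409 L = 0.57 g
sodium bicarbonate: 0.332 g/L × 0.409 L = 0.135788 g = 135.79 mg
Tris base: 3.76 g/L × 0.409 L = 1.54 g
monosodium phosphate: 10.4 g/L × 0.409 L = 4.25 g

magnesium sulfate heptahydrate 0.57 g; sodium bicarbonate 135.79 mg; Tris base 1.54 g; monosodium phosphate 4.25 g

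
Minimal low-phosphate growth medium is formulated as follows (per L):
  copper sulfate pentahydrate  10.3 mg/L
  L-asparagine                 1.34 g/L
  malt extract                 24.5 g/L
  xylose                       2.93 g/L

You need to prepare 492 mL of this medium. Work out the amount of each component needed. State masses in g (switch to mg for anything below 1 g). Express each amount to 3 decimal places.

Scale factor relative to 1 L: 0.492.
copper sulfate pentahydrate: 10.3 mg/L × 0.492 L = 5.068 mg
L-asparagine: 1.34 g/L × 0.492 L = 0.65928 g = 659.280 mg
malt extract: 24.5 g/L × 0.492 L = 12.054 g
xylose: 2.93 g/L × 0.492 L = 1.442 g

copper sulfate pentahydrate 5.068 mg; L-asparagine 659.280 mg; malt extract 12.054 g; xylose 1.442 g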